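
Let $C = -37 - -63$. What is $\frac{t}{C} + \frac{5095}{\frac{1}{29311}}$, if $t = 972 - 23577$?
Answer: $\frac{3882805565}{26} \approx 1.4934 \cdot 10^{8}$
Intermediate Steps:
$t = -22605$ ($t = 972 - 23577 = -22605$)
$C = 26$ ($C = -37 + 63 = 26$)
$\frac{t}{C} + \frac{5095}{\frac{1}{29311}} = - \frac{22605}{26} + \frac{5095}{\frac{1}{29311}} = \left(-22605\right) \frac{1}{26} + 5095 \frac{1}{\frac{1}{29311}} = - \frac{22605}{26} + 5095 \cdot 29311 = - \frac{22605}{26} + 149339545 = \frac{3882805565}{26}$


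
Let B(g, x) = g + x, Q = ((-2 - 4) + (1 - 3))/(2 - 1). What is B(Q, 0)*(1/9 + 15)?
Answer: -1088/9 ≈ -120.89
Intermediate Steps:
Q = -8 (Q = (-6 - 2)/1 = -8*1 = -8)
B(Q, 0)*(1/9 + 15) = (-8 + 0)*(1/9 + 15) = -8*(⅑ + 15) = -8*136/9 = -1088/9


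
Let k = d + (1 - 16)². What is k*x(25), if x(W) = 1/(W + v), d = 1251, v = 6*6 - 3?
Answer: 738/29 ≈ 25.448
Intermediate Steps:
v = 33 (v = 36 - 3 = 33)
x(W) = 1/(33 + W) (x(W) = 1/(W + 33) = 1/(33 + W))
k = 1476 (k = 1251 + (1 - 16)² = 1251 + (-15)² = 1251 + 225 = 1476)
k*x(25) = 1476/(33 + 25) = 1476/58 = 1476*(1/58) = 738/29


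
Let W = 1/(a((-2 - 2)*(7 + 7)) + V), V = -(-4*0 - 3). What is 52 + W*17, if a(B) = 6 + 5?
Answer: 745/14 ≈ 53.214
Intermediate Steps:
a(B) = 11
V = 3 (V = -(0 - 3) = -1*(-3) = 3)
W = 1/14 (W = 1/(11 + 3) = 1/14 ≈ 0.071429)
52 + W*17 = 52 + (1/14)*17 = 52 + 17/14 = 745/14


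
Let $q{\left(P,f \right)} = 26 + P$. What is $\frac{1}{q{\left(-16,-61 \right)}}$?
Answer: $\frac{1}{10} \approx 0.1$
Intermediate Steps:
$\frac{1}{q{\left(-16,-61 \right)}} = \frac{1}{26 - 16} = \frac{1}{10}$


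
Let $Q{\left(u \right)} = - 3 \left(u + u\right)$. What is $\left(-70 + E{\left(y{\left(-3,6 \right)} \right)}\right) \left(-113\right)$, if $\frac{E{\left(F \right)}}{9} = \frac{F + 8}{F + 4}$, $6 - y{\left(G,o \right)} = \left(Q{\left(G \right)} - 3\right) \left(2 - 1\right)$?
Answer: $\frac{38533}{5} \approx 7706.6$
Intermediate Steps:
$Q{\left(u \right)} = - 6 u$ ($Q{\left(u \right)} = - 3 \cdot 2 u = - 6 u$)
$y{\left(G,o \right)} = 9 + 6 G$ ($y{\left(G,o \right)} = 6 - \left(- 6 G - 3\right) \left(2 - 1\right) = 6 - \left(-3 - 6 G\right) 1 = 6 - \left(-3 - 6 G\right) = 6 + \left(3 + 6 G\right) = 9 + 6 G$)
$E{\left(F \right)} = \frac{9 \left(8 + F\right)}{4 + F}$ ($E{\left(F \right)} = 9 \frac{F + 8}{F + 4} = 9 \frac{8 + F}{4 + F} = \frac{9 \left(8 + F\right)}{4 + F}$)
$\left(-70 + E{\left(y{\left(-3,6 \right)} \right)}\right) \left(-113\right) = \left(-70 + \frac{9 \left(8 + \left(9 + 6 \left(-3\right)\right)\right)}{4 + \left(9 + 6 \left(-3\right)\right)}\right) \left(-113\right) = \left(-70 + \frac{9 \left(8 + \left(9 - 18\right)\right)}{4 + \left(9 - 18\right)}\right) \left(-113\right) = \left(-70 + \frac{9 \left(8 - 9\right)}{4 - 9}\right) \left(-113\right) = \left(-70 + 9 \frac{1}{-5} \left(-1\right)\right) \left(-113\right) = \left(-70 + 9 \left(- \frac{1}{5}\right) \left(-1\right)\right) \left(-113\right) = \left(-70 + \frac{9}{5}\right) \left(-113\right) = \left(- \frac{341}{5}\right) \left(-113\right) = \frac{38533}{5}$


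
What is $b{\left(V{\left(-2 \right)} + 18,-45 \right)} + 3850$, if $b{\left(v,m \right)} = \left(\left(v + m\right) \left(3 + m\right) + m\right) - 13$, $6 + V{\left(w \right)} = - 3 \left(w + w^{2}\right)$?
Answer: $5430$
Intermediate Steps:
$V{\left(w \right)} = -6 - 3 w - 3 w^{2}$ ($V{\left(w \right)} = -6 - 3 \left(w + w^{2}\right) = -6 - \left(3 w + 3 w^{2}\right) = -6 - 3 w - 3 w^{2}$)
$b{\left(v,m \right)} = -13 + m + \left(3 + m\right) \left(m + v\right)$ ($b{\left(v,m \right)} = \left(\left(m + v\right) \left(3 + m\right) + m\right) - 13 = \left(\left(3 + m\right) \left(m + v\right) + m\right) - 13 = \left(m + \left(3 + m\right) \left(m + v\right)\right) - 13 = -13 + m + \left(3 + m\right) \left(m + v\right)$)
$b{\left(V{\left(-2 \right)} + 18,-45 \right)} + 3850 = \left(-13 + \left(-45\right)^{2} + 3 \left(\left(-6 - -6 - 3 \left(-2\right)^{2}\right) + 18\right) + 4 \left(-45\right) - 45 \left(\left(-6 - -6 - 3 \left(-2\right)^{2}\right) + 18\right)\right) + 3850 = \left(-13 + 2025 + 3 \left(\left(-6 + 6 - 12\right) + 18\right) - 180 - 45 \left(\left(-6 + 6 - 12\right) + 18\right)\right) + 3850 = \left(-13 + 2025 + 3 \left(-12 + 18\right) - 180 - 45 \left(-12 + 18\right)\right) + 3850 = \left(-13 + 2025 + 3 \cdot 6 - 180 - 270\right) + 3850 = \left(-13 + 2025 + 18 - 180 - 270\right) + 3850 = 1580 + 3850 = 5430$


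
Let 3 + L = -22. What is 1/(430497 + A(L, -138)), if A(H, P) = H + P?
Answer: 1/430334 ≈ 2.3238e-6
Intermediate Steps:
L = -25 (L = -3 - 22 = -25)
1/(430497 + A(L, -138)) = 1/(430497 + (-25 - 138)) = 1/(430497 - 163) = 1/430334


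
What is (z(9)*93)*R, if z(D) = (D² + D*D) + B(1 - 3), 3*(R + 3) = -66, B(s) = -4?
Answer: -367350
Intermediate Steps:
R = -25 (R = -3 + (⅓)*(-66) = -3 - 22 = -25)
z(D) = -4 + 2*D² (z(D) = (D² + D*D) - 4 = (D² + D²) - 4 = 2*D² - 4 = -4 + 2*D²)
(z(9)*93)*R = ((-4 + 2*9²)*93)*(-25) = ((-4 + 2*81)*93)*(-25) = ((-4 + 162)*93)*(-25) = (158*93)*(-25) = 14694*(-25) = -367350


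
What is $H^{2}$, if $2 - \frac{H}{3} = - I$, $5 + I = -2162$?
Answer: $42185025$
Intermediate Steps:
$I = -2167$ ($I = -5 - 2162 = -2167$)
$H = -6495$ ($H = 6 - 3 \left(\left(-1\right) \left(-2167\right)\right) = 6 - 6501 = -6495$)
$H^{2} = \left(-6495\right)^{2} = 42185025$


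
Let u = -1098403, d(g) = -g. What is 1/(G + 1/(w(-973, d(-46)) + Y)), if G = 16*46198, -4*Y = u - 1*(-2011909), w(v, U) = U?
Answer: 456661/337549198046 ≈ 1.3529e-6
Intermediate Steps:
Y = -456753/2 (Y = -(-1098403 - 1*(-2011909))/4 = -(-1098403 + 2011909)/4 = -¼*913506 = -456753/2 ≈ -2.2838e+5)
G = 739168
1/(G + 1/(w(-973, d(-46)) + Y)) = 1/(739168 + 1/(-1*(-46) - 456753/2)) = 1/(739168 + 1/(46 - 456753/2)) = 1/(739168 + 1/(-456661/2)) = 1/(739168 - 2/456661) = 1/(337549198046/456661) = 456661/337549198046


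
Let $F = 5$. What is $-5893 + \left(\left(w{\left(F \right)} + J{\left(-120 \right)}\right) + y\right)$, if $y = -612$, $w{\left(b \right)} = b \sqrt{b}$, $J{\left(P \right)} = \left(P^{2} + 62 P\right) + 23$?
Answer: $478 + 5 \sqrt{5} \approx 489.18$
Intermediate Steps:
$J{\left(P \right)} = 23 + P^{2} + 62 P$
$w{\left(b \right)} = b^{\frac{3}{2}}$
$-5893 + \left(\left(w{\left(F \right)} + J{\left(-120 \right)}\right) + y\right) = -5893 + \left(\left(5^{\frac{3}{2}} + \left(23 + \left(-120\right)^{2} + 62 \left(-120\right)\right)\right) - 612\right) = -5893 + \left(\left(5 \sqrt{5} + \left(23 + 14400 - 7440\right)\right) - 612\right) = -5893 + \left(\left(5 \sqrt{5} + 6983\right) - 612\right) = -5893 + \left(\left(6983 + 5 \sqrt{5}\right) - 612\right) = -5893 + \left(6371 + 5 \sqrt{5}\right) = 478 + 5 \sqrt{5}$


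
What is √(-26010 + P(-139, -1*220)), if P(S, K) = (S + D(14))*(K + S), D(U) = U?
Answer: 7*√385 ≈ 137.35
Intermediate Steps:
P(S, K) = (14 + S)*(K + S) (P(S, K) = (S + 14)*(K + S) = (14 + S)*(K + S))
√(-26010 + P(-139, -1*220)) = √(-26010 + ((-139)² + 14*(-1*220) + 14*(-139) - 1*220*(-139))) = √(-26010 + (19321 + 14*(-220) - 1946 - 220*(-139))) = √(-26010 + (19321 - 3080 - 1946 + 30580)) = √(-26010 + 44875) = √18865 = 7*√385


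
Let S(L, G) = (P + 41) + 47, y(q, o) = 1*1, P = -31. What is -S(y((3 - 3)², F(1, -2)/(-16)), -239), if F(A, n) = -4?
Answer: -57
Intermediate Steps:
y(q, o) = 1
S(L, G) = 57 (S(L, G) = (-31 + 41) + 47 = 10 + 47 = 57)
-S(y((3 - 3)², F(1, -2)/(-16)), -239) = -1*57 = -57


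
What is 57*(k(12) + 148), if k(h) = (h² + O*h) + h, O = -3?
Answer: 15276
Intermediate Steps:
k(h) = h² - 2*h (k(h) = (h² - 3*h) + h = h² - 2*h)
57*(k(12) + 148) = 57*(12*(-2 + 12) + 148) = 57*(12*10 + 148) = 57*(120 + 148) = 57*268 = 15276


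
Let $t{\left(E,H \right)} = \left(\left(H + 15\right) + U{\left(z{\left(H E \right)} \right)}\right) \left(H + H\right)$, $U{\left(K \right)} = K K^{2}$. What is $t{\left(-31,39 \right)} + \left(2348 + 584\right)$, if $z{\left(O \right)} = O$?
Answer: $-137839434518$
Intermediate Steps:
$U{\left(K \right)} = K^{3}$
$t{\left(E,H \right)} = 2 H \left(15 + H + E^{3} H^{3}\right)$ ($t{\left(E,H \right)} = \left(\left(H + 15\right) + \left(H E\right)^{3}\right) \left(H + H\right) = \left(\left(15 + H\right) + \left(E H\right)^{3}\right) 2 H = \left(\left(15 + H\right) + E^{3} H^{3}\right) 2 H = \left(15 + H + E^{3} H^{3}\right) 2 H = 2 H \left(15 + H + E^{3} H^{3}\right)$)
$t{\left(-31,39 \right)} + \left(2348 + 584\right) = 2 \cdot 39 \left(15 + 39 + \left(-31\right)^{3} \cdot 39^{3}\right) + \left(2348 + 584\right) = 2 \cdot 39 \left(15 + 39 - 1767172329\right) + 2932 = 2 \cdot 39 \left(-1767172275\right) + 2932 = -137839437450 + 2932 = -137839434518$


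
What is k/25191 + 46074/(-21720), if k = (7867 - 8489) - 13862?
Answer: -81957923/30397140 ≈ -2.6962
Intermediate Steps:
k = -14484 (k = -622 - 13862 = -14484)
k/25191 + 46074/(-21720) = -14484/25191 + 46074/(-21720) = -14484*1/25191 + 46074*(-1/21720) = -4828/8397 - 7679/3620 = -81957923/30397140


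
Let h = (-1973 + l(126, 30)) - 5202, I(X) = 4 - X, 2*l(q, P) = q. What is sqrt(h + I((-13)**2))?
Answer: I*sqrt(7277) ≈ 85.305*I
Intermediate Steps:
l(q, P) = q/2
h = -7112 (h = (-1973 + (1/2)*126) - 5202 = (-1973 + 63) - 5202 = -1910 - 5202 = -7112)
sqrt(h + I((-13)**2)) = sqrt(-7112 + (4 - 1*(-13)**2)) = sqrt(-7112 + (4 - 1*169)) = sqrt(-7112 + (4 - 169)) = sqrt(-7112 - 165) = sqrt(-7277) = I*sqrt(7277)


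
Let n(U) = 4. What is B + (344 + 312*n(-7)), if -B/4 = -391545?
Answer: 1567772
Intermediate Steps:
B = 1566180 (B = -4*(-391545) = 1566180)
B + (344 + 312*n(-7)) = 1566180 + (344 + 312*4) = 1566180 + (344 + 1248) = 1566180 + 1592 = 1567772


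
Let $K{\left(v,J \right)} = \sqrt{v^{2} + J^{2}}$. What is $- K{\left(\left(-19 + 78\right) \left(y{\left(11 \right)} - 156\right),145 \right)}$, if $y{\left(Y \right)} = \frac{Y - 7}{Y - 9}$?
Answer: $- \sqrt{82576421} \approx -9087.2$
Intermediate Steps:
$y{\left(Y \right)} = \frac{-7 + Y}{-9 + Y}$
$K{\left(v,J \right)} = \sqrt{J^{2} + v^{2}}$
$- K{\left(\left(-19 + 78\right) \left(y{\left(11 \right)} - 156\right),145 \right)} = - \sqrt{145^{2} + \left(\left(-19 + 78\right) \left(\frac{-7 + 11}{-9 + 11} - 156\right)\right)^{2}} = - \sqrt{21025 + \left(59 \left(\frac{1}{2} \cdot 4 - 156\right)\right)^{2}} = - \sqrt{21025 + \left(59 \left(2 - 156\right)\right)^{2}} = - \sqrt{21025 + \left(59 \left(-154\right)\right)^{2}} = - \sqrt{21025 + \left(-9086\right)^{2}} = - \sqrt{21025 + 82555396} = - \sqrt{82576421}$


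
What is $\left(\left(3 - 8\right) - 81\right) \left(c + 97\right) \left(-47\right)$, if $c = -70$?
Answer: $109134$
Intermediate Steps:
$\left(\left(3 - 8\right) - 81\right) \left(c + 97\right) \left(-47\right) = \left(\left(3 - 8\right) - 81\right) \left(-70 + 97\right) \left(-47\right) = \left(-5 - 81\right) 27 \left(-47\right) = \left(-86\right) 27 \left(-47\right) = \left(-2322\right) \left(-47\right) = 109134$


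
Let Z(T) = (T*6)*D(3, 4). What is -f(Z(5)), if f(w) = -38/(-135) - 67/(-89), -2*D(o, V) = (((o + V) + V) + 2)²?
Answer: -12427/12015 ≈ -1.0343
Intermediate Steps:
D(o, V) = -(2 + o + 2*V)²/2 (D(o, V) = -(((o + V) + V) + 2)²/2 = -(((V + o) + V) + 2)²/2 = -((o + 2*V) + 2)²/2 = -(2 + o + 2*V)²/2)
Z(T) = -507*T (Z(T) = (T*6)*(-(2 + 3 + 2*4)²/2) = (6*T)*(-(2 + 3 + 8)²/2) = (6*T)*(-½*13²) = (6*T)*(-½*169) = (6*T)*(-169/2) = -507*T)
f(w) = 12427/12015 (f(w) = -38*(-1/135) - 67*(-1/89) = 38/135 + 67/89 = 12427/12015)
-f(Z(5)) = -1*12427/12015 = -12427/12015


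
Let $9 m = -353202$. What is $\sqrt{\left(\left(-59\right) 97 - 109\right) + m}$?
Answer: $\frac{i \sqrt{405690}}{3} \approx 212.31 i$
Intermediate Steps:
$m = - \frac{117734}{3}$ ($m = \frac{1}{9} \left(-353202\right) = - \frac{117734}{3} \approx -39245.0$)
$\sqrt{\left(\left(-59\right) 97 - 109\right) + m} = \sqrt{\left(\left(-59\right) 97 - 109\right) - \frac{117734}{3}} = \sqrt{\left(-5723 - 109\right) - \frac{117734}{3}} = \sqrt{-5832 - \frac{117734}{3}} = \sqrt{- \frac{135230}{3}} = \frac{i \sqrt{405690}}{3}$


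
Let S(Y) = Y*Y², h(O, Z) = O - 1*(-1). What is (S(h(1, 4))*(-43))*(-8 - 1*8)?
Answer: 5504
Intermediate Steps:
h(O, Z) = 1 + O (h(O, Z) = O + 1 = 1 + O)
S(Y) = Y³
(S(h(1, 4))*(-43))*(-8 - 1*8) = ((1 + 1)³*(-43))*(-8 - 1*8) = (2³*(-43))*(-8 - 8) = (8*(-43))*(-16) = -344*(-16) = 5504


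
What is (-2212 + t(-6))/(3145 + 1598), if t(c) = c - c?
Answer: -2212/4743 ≈ -0.46637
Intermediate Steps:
t(c) = 0
(-2212 + t(-6))/(3145 + 1598) = (-2212 + 0)/(3145 + 1598) = -2212/4743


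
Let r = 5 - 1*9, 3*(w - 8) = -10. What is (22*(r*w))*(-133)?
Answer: 163856/3 ≈ 54619.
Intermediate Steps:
w = 14/3 (w = 8 + (⅓)*(-10) = 8 - 10/3 = 14/3 ≈ 4.6667)
r = -4 (r = 5 - 9 = -4)
(22*(r*w))*(-133) = (22*(-4*14/3))*(-133) = (22*(-56/3))*(-133) = -1232/3*(-133) = 163856/3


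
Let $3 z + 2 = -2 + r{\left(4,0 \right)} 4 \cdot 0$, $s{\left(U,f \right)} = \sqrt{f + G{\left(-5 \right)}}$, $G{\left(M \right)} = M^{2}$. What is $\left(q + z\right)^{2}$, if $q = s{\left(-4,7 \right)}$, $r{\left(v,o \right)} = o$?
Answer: $\frac{304}{9} - \frac{32 \sqrt{2}}{3} \approx 18.693$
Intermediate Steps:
$s{\left(U,f \right)} = \sqrt{25 + f}$ ($s{\left(U,f \right)} = \sqrt{f + \left(-5\right)^{2}} = \sqrt{f + 25} = \sqrt{25 + f}$)
$q = 4 \sqrt{2}$ ($q = \sqrt{25 + 7} = \sqrt{32} = 4 \sqrt{2} \approx 5.6569$)
$z = - \frac{4}{3}$ ($z = - \frac{2}{3} + \frac{-2 + 0 \cdot 4 \cdot 0}{3} = - \frac{2}{3} + \frac{-2 + 0 \cdot 0}{3} = - \frac{2}{3} + \frac{-2 + 0}{3} = - \frac{2}{3} + \frac{1}{3} \left(-2\right) = - \frac{2}{3} - \frac{2}{3} = - \frac{4}{3} \approx -1.3333$)
$\left(q + z\right)^{2} = \left(4 \sqrt{2} - \frac{4}{3}\right)^{2} = \left(- \frac{4}{3} + 4 \sqrt{2}\right)^{2}$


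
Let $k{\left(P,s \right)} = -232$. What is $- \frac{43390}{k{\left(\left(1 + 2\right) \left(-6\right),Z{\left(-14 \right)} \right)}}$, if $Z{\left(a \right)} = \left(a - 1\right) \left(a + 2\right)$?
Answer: $\frac{21695}{116} \approx 187.03$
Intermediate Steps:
$Z{\left(a \right)} = \left(-1 + a\right) \left(2 + a\right)$
$- \frac{43390}{k{\left(\left(1 + 2\right) \left(-6\right),Z{\left(-14 \right)} \right)}} = - \frac{43390}{-232} = \left(-43390\right) \left(- \frac{1}{232}\right) = \frac{21695}{116}$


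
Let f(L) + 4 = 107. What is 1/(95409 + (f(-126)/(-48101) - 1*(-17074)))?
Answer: 467/52529560 ≈ 8.8902e-6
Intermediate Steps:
f(L) = 103 (f(L) = -4 + 107 = 103)
1/(95409 + (f(-126)/(-48101) - 1*(-17074))) = 1/(95409 + (103/(-48101) - 1*(-17074))) = 1/(95409 + (103*(-1/48101) + 17074)) = 1/(95409 + (-1/467 + 17074)) = 1/(95409 + 7973557/467) = 1/(52529560/467) = 467/52529560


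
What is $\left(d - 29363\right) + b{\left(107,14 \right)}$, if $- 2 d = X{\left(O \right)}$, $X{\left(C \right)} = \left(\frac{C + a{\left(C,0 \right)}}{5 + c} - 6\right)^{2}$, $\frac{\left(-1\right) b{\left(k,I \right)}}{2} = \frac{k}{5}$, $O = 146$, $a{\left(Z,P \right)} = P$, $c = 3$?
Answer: $- \frac{4716933}{160} \approx -29481.0$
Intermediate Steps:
$b{\left(k,I \right)} = - \frac{2 k}{5}$ ($b{\left(k,I \right)} = - 2 \frac{k}{5} = - \frac{2 k}{5}$)
$X{\left(C \right)} = \left(-6 + \frac{C}{8}\right)^{2}$ ($X{\left(C \right)} = \left(\frac{C + 0}{5 + 3} - 6\right)^{2} = \left(\frac{C}{8} - 6\right)^{2} = \left(-6 + \frac{C}{8}\right)^{2}$)
$d = - \frac{2401}{32}$ ($d = - \frac{\frac{1}{64} \left(-48 + 146\right)^{2}}{2} = - \frac{\frac{1}{64} \cdot 98^{2}}{2} = - \frac{\frac{1}{64} \cdot 9604}{2} = \left(- \frac{1}{2}\right) \frac{2401}{16} = - \frac{2401}{32} \approx -75.031$)
$\left(d - 29363\right) + b{\left(107,14 \right)} = \left(- \frac{2401}{32} - 29363\right) - \frac{214}{5} = - \frac{942017}{32} - \frac{214}{5} = - \frac{4716933}{160}$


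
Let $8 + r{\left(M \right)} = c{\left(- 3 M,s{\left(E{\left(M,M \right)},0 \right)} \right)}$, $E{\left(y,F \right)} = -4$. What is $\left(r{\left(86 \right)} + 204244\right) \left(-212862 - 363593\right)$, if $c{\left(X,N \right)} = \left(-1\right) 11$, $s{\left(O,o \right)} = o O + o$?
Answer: $-117726522375$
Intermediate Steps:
$s{\left(O,o \right)} = o + O o$ ($s{\left(O,o \right)} = O o + o = o + O o$)
$c{\left(X,N \right)} = -11$
$r{\left(M \right)} = -19$ ($r{\left(M \right)} = -8 - 11 = -19$)
$\left(r{\left(86 \right)} + 204244\right) \left(-212862 - 363593\right) = \left(-19 + 204244\right) \left(-212862 - 363593\right) = 204225 \left(-576455\right) = -117726522375$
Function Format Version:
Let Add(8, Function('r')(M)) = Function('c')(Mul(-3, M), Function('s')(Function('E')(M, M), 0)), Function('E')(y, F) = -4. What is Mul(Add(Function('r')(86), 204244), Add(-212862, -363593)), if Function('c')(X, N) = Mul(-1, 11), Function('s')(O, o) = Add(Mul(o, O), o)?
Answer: -117726522375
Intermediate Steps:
Function('s')(O, o) = Add(o, Mul(O, o)) (Function('s')(O, o) = Add(Mul(O, o), o) = Add(o, Mul(O, o)))
Function('c')(X, N) = -11
Function('r')(M) = -19 (Function('r')(M) = Add(-8, -11) = -19)
Mul(Add(Function('r')(86), 204244), Add(-212862, -363593)) = Mul(Add(-19, 204244), Add(-212862, -363593)) = Mul(204225, -576455) = -117726522375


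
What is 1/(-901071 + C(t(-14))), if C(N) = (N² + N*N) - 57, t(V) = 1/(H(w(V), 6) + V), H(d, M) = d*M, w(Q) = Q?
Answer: -4802/4327216655 ≈ -1.1097e-6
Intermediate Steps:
H(d, M) = M*d
t(V) = 1/(7*V) (t(V) = 1/(6*V + V) = 1/(7*V))
C(N) = -57 + 2*N² (C(N) = (N² + N²) - 57 = 2*N² - 57 = -57 + 2*N²)
1/(-901071 + C(t(-14))) = 1/(-901071 + (-57 + 2*((⅐)/(-14))²)) = 1/(-901071 + (-57 + 2*((⅐)*(-1/14))²)) = 1/(-901071 + (-57 + 2*(-1/98)²)) = 1/(-901071 + (-57 + 2*(1/9604))) = 1/(-901071 + (-57 + 1/4802)) = 1/(-901071 - 273713/4802) = 1/(-4327216655/4802) = -4802/4327216655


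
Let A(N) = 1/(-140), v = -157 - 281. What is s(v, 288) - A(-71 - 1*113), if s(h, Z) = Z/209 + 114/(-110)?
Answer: 2041/5852 ≈ 0.34877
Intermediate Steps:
v = -438
s(h, Z) = -57/55 + Z/209 (s(h, Z) = Z*(1/209) + 114*(-1/110) = Z/209 - 57/55 = -57/55 + Z/209)
A(N) = -1/140
s(v, 288) - A(-71 - 1*113) = (-57/55 + (1/209)*288) - 1*(-1/140) = (-57/55 + 288/209) + 1/140 = 357/1045 + 1/140 = 2041/5852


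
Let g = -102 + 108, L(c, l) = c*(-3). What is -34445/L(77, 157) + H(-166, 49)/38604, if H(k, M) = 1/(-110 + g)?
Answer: 46096778963/309140832 ≈ 149.11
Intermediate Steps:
L(c, l) = -3*c
g = 6
H(k, M) = -1/104 (H(k, M) = 1/(-110 + 6) = 1/(-104) = -1/104)
-34445/L(77, 157) + H(-166, 49)/38604 = -34445/((-3*77)) - 1/104/38604 = -34445/(-231) - 1/104*1/38604 = -34445*(-1/231) - 1/4014816 = 34445/231 - 1/4014816 = 46096778963/309140832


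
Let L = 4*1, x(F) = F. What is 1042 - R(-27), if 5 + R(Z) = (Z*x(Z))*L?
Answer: -1869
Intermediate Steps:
L = 4
R(Z) = -5 + 4*Z² (R(Z) = -5 + (Z*Z)*4 = -5 + Z²*4 = -5 + 4*Z²)
1042 - R(-27) = 1042 - (-5 + 4*(-27)²) = 1042 - (-5 + 4*729) = 1042 - (-5 + 2916) = 1042 - 1*2911 = 1042 - 2911 = -1869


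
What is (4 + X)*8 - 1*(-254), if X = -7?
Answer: 230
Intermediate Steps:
(4 + X)*8 - 1*(-254) = (4 - 7)*8 - 1*(-254) = -3*8 + 254 = -24 + 254 = 230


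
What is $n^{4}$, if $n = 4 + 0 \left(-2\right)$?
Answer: $256$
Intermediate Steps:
$n = 4$ ($n = 4 + 0 = 4$)
$n^{4} = 4^{4} = 256$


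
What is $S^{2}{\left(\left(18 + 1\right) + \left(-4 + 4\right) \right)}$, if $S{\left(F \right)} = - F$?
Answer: $361$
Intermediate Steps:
$S^{2}{\left(\left(18 + 1\right) + \left(-4 + 4\right) \right)} = \left(- (\left(18 + 1\right) + \left(-4 + 4\right))\right)^{2} = \left(- (19 + 0)\right)^{2} = \left(\left(-1\right) 19\right)^{2} = \left(-19\right)^{2} = 361$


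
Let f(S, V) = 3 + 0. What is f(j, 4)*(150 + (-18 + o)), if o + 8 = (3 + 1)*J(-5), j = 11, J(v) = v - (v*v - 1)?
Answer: 24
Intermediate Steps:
J(v) = 1 + v - v² (J(v) = v - (v² - 1) = v - (-1 + v²) = v + (1 - v²) = 1 + v - v²)
f(S, V) = 3
o = -124 (o = -8 + (3 + 1)*(1 - 5 - 1*(-5)²) = -8 + 4*(1 - 5 - 1*25) = -8 + 4*(1 - 5 - 25) = -8 + 4*(-29) = -8 - 116 = -124)
f(j, 4)*(150 + (-18 + o)) = 3*(150 + (-18 - 124)) = 3*(150 - 142) = 3*8 = 24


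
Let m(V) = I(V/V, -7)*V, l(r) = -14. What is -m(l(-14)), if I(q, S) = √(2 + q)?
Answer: 14*√3 ≈ 24.249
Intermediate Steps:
m(V) = V*√3 (m(V) = √(2 + V/V)*V = √(2 + 1)*V = √3*V = V*√3)
-m(l(-14)) = -(-14)*√3 = 14*√3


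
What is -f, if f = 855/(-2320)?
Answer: 171/464 ≈ 0.36853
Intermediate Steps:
f = -171/464 (f = 855*(-1/2320) = -171/464 ≈ -0.36853)
-f = -1*(-171/464) = 171/464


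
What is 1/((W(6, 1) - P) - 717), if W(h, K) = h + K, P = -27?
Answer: -1/683 ≈ -0.0014641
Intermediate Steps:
W(h, K) = K + h
1/((W(6, 1) - P) - 717) = 1/(((1 + 6) - 1*(-27)) - 717) = 1/((7 + 27) - 717) = 1/(34 - 717) = 1/(-683) = -1/683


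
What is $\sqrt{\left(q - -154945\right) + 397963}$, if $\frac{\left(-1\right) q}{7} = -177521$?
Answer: $\sqrt{1795555} \approx 1340.0$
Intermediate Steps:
$q = 1242647$ ($q = \left(-7\right) \left(-177521\right) = 1242647$)
$\sqrt{\left(q - -154945\right) + 397963} = \sqrt{\left(1242647 - -154945\right) + 397963} = \sqrt{\left(1242647 + 154945\right) + 397963} = \sqrt{1397592 + 397963} = \sqrt{1795555}$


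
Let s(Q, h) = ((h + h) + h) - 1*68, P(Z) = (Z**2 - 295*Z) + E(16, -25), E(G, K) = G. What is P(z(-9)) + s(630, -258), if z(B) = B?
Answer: 1910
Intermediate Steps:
P(Z) = 16 + Z**2 - 295*Z (P(Z) = (Z**2 - 295*Z) + 16 = 16 + Z**2 - 295*Z)
s(Q, h) = -68 + 3*h (s(Q, h) = (2*h + h) - 68 = 3*h - 68 = -68 + 3*h)
P(z(-9)) + s(630, -258) = (16 + (-9)**2 - 295*(-9)) + (-68 + 3*(-258)) = (16 + 81 + 2655) + (-68 - 774) = 2752 - 842 = 1910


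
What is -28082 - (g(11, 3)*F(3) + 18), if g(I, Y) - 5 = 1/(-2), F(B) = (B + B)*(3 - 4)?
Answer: -28073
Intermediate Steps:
F(B) = -2*B (F(B) = (2*B)*(-1) = -2*B)
g(I, Y) = 9/2 (g(I, Y) = 5 + 1/(-2) = 5 + 1*(-½) = 5 - ½ = 9/2)
-28082 - (g(11, 3)*F(3) + 18) = -28082 - (9*(-2*3)/2 + 18) = -28082 - ((9/2)*(-6) + 18) = -28082 - (-27 + 18) = -28082 - 1*(-9) = -28082 + 9 = -28073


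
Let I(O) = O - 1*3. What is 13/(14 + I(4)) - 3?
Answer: -32/15 ≈ -2.1333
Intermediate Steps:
I(O) = -3 + O (I(O) = O - 3 = -3 + O)
13/(14 + I(4)) - 3 = 13/(14 + (-3 + 4)) - 3 = 13/(14 + 1) - 3 = 13/15 - 3 = -32/15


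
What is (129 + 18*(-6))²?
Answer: 441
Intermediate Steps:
(129 + 18*(-6))² = (129 - 108)² = 21² = 441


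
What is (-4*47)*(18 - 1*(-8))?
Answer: -4888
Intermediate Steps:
(-4*47)*(18 - 1*(-8)) = -188*(18 + 8) = -188*26 = -4888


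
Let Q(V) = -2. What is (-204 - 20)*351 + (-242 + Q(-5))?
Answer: -78868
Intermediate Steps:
(-204 - 20)*351 + (-242 + Q(-5)) = (-204 - 20)*351 + (-242 - 2) = -224*351 - 244 = -78624 - 244 = -78868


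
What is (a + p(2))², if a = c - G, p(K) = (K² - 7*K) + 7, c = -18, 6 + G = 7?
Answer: 484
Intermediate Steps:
G = 1 (G = -6 + 7 = 1)
p(K) = 7 + K² - 7*K
a = -19 (a = -18 - 1*1 = -18 - 1 = -19)
(a + p(2))² = (-19 + (7 + 2² - 7*2))² = (-19 + (7 + 4 - 14))² = (-19 - 3)² = (-22)² = 484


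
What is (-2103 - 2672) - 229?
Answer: -5004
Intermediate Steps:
(-2103 - 2672) - 229 = -4775 - 229 = -5004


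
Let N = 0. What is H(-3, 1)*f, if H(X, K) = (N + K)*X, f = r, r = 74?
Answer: -222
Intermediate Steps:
f = 74
H(X, K) = K*X (H(X, K) = (0 + K)*X = K*X)
H(-3, 1)*f = (1*(-3))*74 = -3*74 = -222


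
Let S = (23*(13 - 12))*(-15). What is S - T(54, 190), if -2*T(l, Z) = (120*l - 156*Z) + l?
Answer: -11898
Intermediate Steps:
T(l, Z) = 78*Z - 121*l/2 (T(l, Z) = -((120*l - 156*Z) + l)/2 = -((-156*Z + 120*l) + l)/2 = -(-156*Z + 121*l)/2 = 78*Z - 121*l/2)
S = -345 (S = (23*1)*(-15) = 23*(-15) = -345)
S - T(54, 190) = -345 - (78*190 - 121/2*54) = -345 - (14820 - 3267) = -345 - 1*11553 = -345 - 11553 = -11898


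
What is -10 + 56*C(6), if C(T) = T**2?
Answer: 2006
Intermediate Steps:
-10 + 56*C(6) = -10 + 56*6**2 = -10 + 56*36 = -10 + 2016 = 2006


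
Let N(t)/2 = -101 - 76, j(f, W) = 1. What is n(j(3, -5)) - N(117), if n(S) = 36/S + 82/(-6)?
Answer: 1129/3 ≈ 376.33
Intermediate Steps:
N(t) = -354 (N(t) = 2*(-101 - 76) = 2*(-177) = -354)
n(S) = -41/3 + 36/S (n(S) = 36/S + 82*(-1/6) = 36/S - 41/3 = -41/3 + 36/S)
n(j(3, -5)) - N(117) = (-41/3 + 36/1) - 1*(-354) = (-41/3 + 36*1) + 354 = (-41/3 + 36) + 354 = 67/3 + 354 = 1129/3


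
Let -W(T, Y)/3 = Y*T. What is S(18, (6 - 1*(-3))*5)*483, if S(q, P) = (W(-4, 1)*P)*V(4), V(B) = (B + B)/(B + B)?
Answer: 260820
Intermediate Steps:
W(T, Y) = -3*T*Y (W(T, Y) = -3*Y*T = -3*T*Y)
V(B) = 1 (V(B) = (2*B)/((2*B)) = (2*B)*(1/(2*B)) = 1)
S(q, P) = 12*P (S(q, P) = ((-3*(-4)*1)*P)*1 = (12*P)*1 = 12*P)
S(18, (6 - 1*(-3))*5)*483 = (12*((6 - 1*(-3))*5))*483 = (12*((6 + 3)*5))*483 = (12*(9*5))*483 = (12*45)*483 = 540*483 = 260820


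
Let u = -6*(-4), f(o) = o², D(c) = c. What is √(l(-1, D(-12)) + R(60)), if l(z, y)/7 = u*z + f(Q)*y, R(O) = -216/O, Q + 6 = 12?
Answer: I*√79890/5 ≈ 56.53*I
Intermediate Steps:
Q = 6 (Q = -6 + 12 = 6)
u = 24
l(z, y) = 168*z + 252*y (l(z, y) = 7*(24*z + 6²*y) = 7*(24*z + 36*y) = 168*z + 252*y)
√(l(-1, D(-12)) + R(60)) = √((168*(-1) + 252*(-12)) - 216/60) = √((-168 - 3024) - 216*1/60) = √(-3192 - 18/5) = √(-15978/5) = I*√79890/5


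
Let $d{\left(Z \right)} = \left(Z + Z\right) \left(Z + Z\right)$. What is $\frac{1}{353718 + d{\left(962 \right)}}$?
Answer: $\frac{1}{4055494} \approx 2.4658 \cdot 10^{-7}$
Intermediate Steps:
$d{\left(Z \right)} = 4 Z^{2}$ ($d{\left(Z \right)} = 2 Z 2 Z = 4 Z^{2}$)
$\frac{1}{353718 + d{\left(962 \right)}} = \frac{1}{353718 + 4 \cdot 962^{2}} = \frac{1}{353718 + 4 \cdot 925444} = \frac{1}{353718 + 3701776} = \frac{1}{4055494}$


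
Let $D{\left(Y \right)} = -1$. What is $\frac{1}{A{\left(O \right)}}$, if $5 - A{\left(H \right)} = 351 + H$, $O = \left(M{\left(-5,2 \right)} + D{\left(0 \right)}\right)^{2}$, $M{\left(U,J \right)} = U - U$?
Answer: $- \frac{1}{347} \approx -0.0028818$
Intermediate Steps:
$M{\left(U,J \right)} = 0$
$O = 1$ ($O = \left(0 - 1\right)^{2} = \left(-1\right)^{2} = 1$)
$A{\left(H \right)} = -346 - H$ ($A{\left(H \right)} = 5 - \left(351 + H\right) = -346 - H$)
$\frac{1}{A{\left(O \right)}} = \frac{1}{-346 - 1} = \frac{1}{-347} = - \frac{1}{347}$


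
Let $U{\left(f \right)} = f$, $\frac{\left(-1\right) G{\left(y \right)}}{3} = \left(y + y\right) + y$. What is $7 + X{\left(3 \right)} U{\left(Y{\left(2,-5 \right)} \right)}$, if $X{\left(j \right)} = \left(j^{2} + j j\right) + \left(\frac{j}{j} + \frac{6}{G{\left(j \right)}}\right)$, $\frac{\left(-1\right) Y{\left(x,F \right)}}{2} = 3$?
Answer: $- \frac{317}{3} \approx -105.67$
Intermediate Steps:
$G{\left(y \right)} = - 9 y$ ($G{\left(y \right)} = - 3 \left(\left(y + y\right) + y\right) = - 3 \left(2 y + y\right) = - 3 \cdot 3 y = - 9 y$)
$Y{\left(x,F \right)} = -6$ ($Y{\left(x,F \right)} = \left(-2\right) 3 = -6$)
$X{\left(j \right)} = 1 + 2 j^{2} - \frac{2}{3 j}$ ($X{\left(j \right)} = \left(j^{2} + j j\right) + \left(\frac{j}{j} + \frac{6}{\left(-9\right) j}\right) = \left(j^{2} + j^{2}\right) + \left(1 + 6 \left(- \frac{1}{9 j}\right)\right) = 2 j^{2} + \left(1 - \frac{2}{3 j}\right) = 1 + 2 j^{2} - \frac{2}{3 j}$)
$7 + X{\left(3 \right)} U{\left(Y{\left(2,-5 \right)} \right)} = 7 + \frac{- \frac{2}{3} + 3 + 2 \cdot 3^{3}}{3} \left(-6\right) = 7 + \frac{- \frac{2}{3} + 3 + 2 \cdot 27}{3} \left(-6\right) = 7 + \frac{- \frac{2}{3} + 3 + 54}{3} \left(-6\right) = 7 + \frac{1}{3} \cdot \frac{169}{3} \left(-6\right) = 7 + \frac{169}{9} \left(-6\right) = 7 - \frac{338}{3} = - \frac{317}{3}$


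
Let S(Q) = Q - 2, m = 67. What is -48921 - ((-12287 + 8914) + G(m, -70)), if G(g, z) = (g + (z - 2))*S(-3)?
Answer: -45573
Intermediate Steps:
S(Q) = -2 + Q
G(g, z) = 10 - 5*g - 5*z (G(g, z) = (g + (z - 2))*(-2 - 3) = (g + (-2 + z))*(-5) = (-2 + g + z)*(-5) = 10 - 5*g - 5*z)
-48921 - ((-12287 + 8914) + G(m, -70)) = -48921 - ((-12287 + 8914) + (10 - 5*67 - 5*(-70))) = -48921 - (-3373 + (10 - 335 + 350)) = -48921 - (-3373 + 25) = -48921 - 1*(-3348) = -48921 + 3348 = -45573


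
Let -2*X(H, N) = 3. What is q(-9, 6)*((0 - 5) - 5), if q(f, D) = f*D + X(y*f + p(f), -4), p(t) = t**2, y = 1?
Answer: 555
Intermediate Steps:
X(H, N) = -3/2 (X(H, N) = -1/2*3 = -3/2)
q(f, D) = -3/2 + D*f (q(f, D) = f*D - 3/2 = D*f - 3/2 = -3/2 + D*f)
q(-9, 6)*((0 - 5) - 5) = (-3/2 + 6*(-9))*((0 - 5) - 5) = (-3/2 - 54)*(-5 - 5) = -111/2*(-10) = 555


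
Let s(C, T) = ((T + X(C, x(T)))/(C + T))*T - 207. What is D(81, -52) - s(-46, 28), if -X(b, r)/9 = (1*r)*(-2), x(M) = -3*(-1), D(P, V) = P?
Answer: 3740/9 ≈ 415.56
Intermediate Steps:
x(M) = 3
X(b, r) = 18*r (X(b, r) = -9*1*r*(-2) = -9*r*(-2) = -(-18)*r = 18*r)
s(C, T) = -207 + T*(54 + T)/(C + T) (s(C, T) = ((T + 18*3)/(C + T))*T - 207 = ((T + 54)/(C + T))*T - 207 = ((54 + T)/(C + T))*T - 207 = T*(54 + T)/(C + T) - 207 = -207 + T*(54 + T)/(C + T))
D(81, -52) - s(-46, 28) = 81 - (28**2 - 207*(-46) - 153*28)/(-46 + 28) = 81 - (784 + 9522 - 4284)/(-18) = 81 - (-1)*6022/18 = 81 - 1*(-3011/9) = 81 + 3011/9 = 3740/9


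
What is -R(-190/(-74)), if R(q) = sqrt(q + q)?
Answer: -sqrt(7030)/37 ≈ -2.2661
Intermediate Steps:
R(q) = sqrt(2)*sqrt(q) (R(q) = sqrt(2*q) = sqrt(2)*sqrt(q))
-R(-190/(-74)) = -sqrt(2)*sqrt(-190/(-74)) = -sqrt(2)*sqrt(-190*(-1/74)) = -sqrt(2)*sqrt(95/37) = -sqrt(2)*sqrt(3515)/37 = -sqrt(7030)/37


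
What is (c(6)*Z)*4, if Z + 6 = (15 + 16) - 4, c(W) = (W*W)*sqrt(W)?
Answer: 3024*sqrt(6) ≈ 7407.3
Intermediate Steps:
c(W) = W**(5/2) (c(W) = W**2*sqrt(W) = W**(5/2))
Z = 21 (Z = -6 + ((15 + 16) - 4) = -6 + (31 - 4) = -6 + 27 = 21)
(c(6)*Z)*4 = (6**(5/2)*21)*4 = ((36*sqrt(6))*21)*4 = (756*sqrt(6))*4 = 3024*sqrt(6)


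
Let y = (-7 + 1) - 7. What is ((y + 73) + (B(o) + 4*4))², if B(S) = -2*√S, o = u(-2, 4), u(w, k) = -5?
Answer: 5756 - 304*I*√5 ≈ 5756.0 - 679.76*I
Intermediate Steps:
o = -5
y = -13 (y = -6 - 7 = -13)
((y + 73) + (B(o) + 4*4))² = ((-13 + 73) + (-2*I*√5 + 4*4))² = (60 + (-2*I*√5 + 16))² = (60 + (16 - 2*I*√5))² = (76 - 2*I*√5)²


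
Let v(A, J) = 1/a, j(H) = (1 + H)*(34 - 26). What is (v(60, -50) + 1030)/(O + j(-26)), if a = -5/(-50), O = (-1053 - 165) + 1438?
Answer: 52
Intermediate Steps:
j(H) = 8 + 8*H (j(H) = (1 + H)*8 = 8 + 8*H)
O = 220 (O = -1218 + 1438 = 220)
a = 1/10 (a = -5*(-1/50) = 1/10 ≈ 0.10000)
v(A, J) = 10 (v(A, J) = 1/(1/10) = 10)
(v(60, -50) + 1030)/(O + j(-26)) = (10 + 1030)/(220 + (8 + 8*(-26))) = 1040/(220 + (8 - 208)) = 1040/(220 - 200) = 1040/20 = 1040*(1/20) = 52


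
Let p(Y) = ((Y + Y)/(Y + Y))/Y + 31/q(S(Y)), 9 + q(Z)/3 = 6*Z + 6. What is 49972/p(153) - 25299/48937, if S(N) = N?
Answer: 2194582541121/782992 ≈ 2.8028e+6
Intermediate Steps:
q(Z) = -9 + 18*Z (q(Z) = -27 + 3*(6*Z + 6) = -27 + 3*(6 + 6*Z) = -27 + (18 + 18*Z) = -9 + 18*Z)
p(Y) = 1/Y + 31/(-9 + 18*Y) (p(Y) = ((Y + Y)/(Y + Y))/Y + 31/(-9 + 18*Y) = ((2*Y)/((2*Y)))/Y + 31/(-9 + 18*Y) = ((2*Y)*(1/(2*Y)))/Y + 31/(-9 + 18*Y) = 1/Y + 31/(-9 + 18*Y))
49972/p(153) - 25299/48937 = 49972/(((⅑)*(-9 + 49*153)/(153*(-1 + 2*153)))) - 25299/48937 = 49972/(((⅑)*(1/153)*(-9 + 7497)/(-1 + 306))) - 25299*1/48937 = 49972/(((⅑)*(1/153)*7488/305)) - 25299/48937 = 49972/(((⅑)*(1/153)*(1/305)*7488)) - 25299/48937 = 49972/(832/46665) - 25299/48937 = 49972*(46665/832) - 25299/48937 = 44845065/16 - 25299/48937 = 2194582541121/782992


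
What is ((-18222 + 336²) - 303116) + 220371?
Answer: 11929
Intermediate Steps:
((-18222 + 336²) - 303116) + 220371 = ((-18222 + 112896) - 303116) + 220371 = (94674 - 303116) + 220371 = -208442 + 220371 = 11929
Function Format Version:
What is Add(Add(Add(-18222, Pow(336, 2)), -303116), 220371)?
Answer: 11929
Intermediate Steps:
Add(Add(Add(-18222, Pow(336, 2)), -303116), 220371) = Add(Add(Add(-18222, 112896), -303116), 220371) = Add(Add(94674, -303116), 220371) = Add(-208442, 220371) = 11929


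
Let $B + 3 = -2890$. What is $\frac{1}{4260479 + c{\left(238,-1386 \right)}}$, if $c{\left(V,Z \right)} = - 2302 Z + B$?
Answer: $\frac{1}{7448158} \approx 1.3426 \cdot 10^{-7}$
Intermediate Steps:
$B = -2893$ ($B = -3 - 2890 = -2893$)
$c{\left(V,Z \right)} = -2893 - 2302 Z$ ($c{\left(V,Z \right)} = - 2302 Z - 2893 = -2893 - 2302 Z$)
$\frac{1}{4260479 + c{\left(238,-1386 \right)}} = \frac{1}{4260479 - -3187679} = \frac{1}{4260479 + \left(-2893 + 3190572\right)} = \frac{1}{4260479 + 3187679} = \frac{1}{7448158}$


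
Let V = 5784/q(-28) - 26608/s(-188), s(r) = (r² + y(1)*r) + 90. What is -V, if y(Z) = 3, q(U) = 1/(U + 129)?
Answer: -10185234736/17435 ≈ -5.8418e+5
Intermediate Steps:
q(U) = 1/(129 + U)
s(r) = 90 + r² + 3*r (s(r) = (r² + 3*r) + 90 = 90 + r² + 3*r)
V = 10185234736/17435 (V = 5784/(1/(129 - 28)) - 26608/(90 + (-188)² + 3*(-188)) = 5784/(1/101) - 26608/(90 + 35344 - 564) = 5784/(1/101) - 26608/34870 = 5784*101 - 26608*1/34870 = 584184 - 13304/17435 = 10185234736/17435 ≈ 5.8418e+5)
-V = -1*10185234736/17435 = -10185234736/17435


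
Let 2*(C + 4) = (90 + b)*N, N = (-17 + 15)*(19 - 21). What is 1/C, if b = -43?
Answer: 1/90 ≈ 0.011111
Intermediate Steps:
N = 4 (N = -2*(-2) = 4)
C = 90 (C = -4 + ((90 - 43)*4)/2 = -4 + (47*4)/2 = -4 + (1/2)*188 = -4 + 94 = 90)
1/C = 1/90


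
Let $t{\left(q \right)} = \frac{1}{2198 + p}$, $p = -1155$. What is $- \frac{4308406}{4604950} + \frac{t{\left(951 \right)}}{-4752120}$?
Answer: $- \frac{305063528644513}{326060797410600} \approx -0.9356$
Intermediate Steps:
$t{\left(q \right)} = \frac{1}{1043}$ ($t{\left(q \right)} = \frac{1}{2198 - 1155} = \frac{1}{1043}$)
$- \frac{4308406}{4604950} + \frac{t{\left(951 \right)}}{-4752120} = - \frac{4308406}{4604950} + \frac{1}{1043 \left(-4752120\right)} = \left(-4308406\right) \frac{1}{4604950} + \frac{1}{1043} \left(- \frac{1}{4752120}\right) = - \frac{2154203}{2302475} - \frac{1}{4956461160} = - \frac{305063528644513}{326060797410600}$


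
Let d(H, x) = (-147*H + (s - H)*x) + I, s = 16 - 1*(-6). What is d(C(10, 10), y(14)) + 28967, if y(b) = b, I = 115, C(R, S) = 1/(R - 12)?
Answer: 58941/2 ≈ 29471.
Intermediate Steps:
C(R, S) = 1/(-12 + R)
s = 22 (s = 16 + 6 = 22)
d(H, x) = 115 - 147*H + x*(22 - H) (d(H, x) = (-147*H + (22 - H)*x) + 115 = (-147*H + x*(22 - H)) + 115 = 115 - 147*H + x*(22 - H))
d(C(10, 10), y(14)) + 28967 = (115 - 147/(-12 + 10) + 22*14 - 1*14/(-12 + 10)) + 28967 = (115 - 147/(-2) + 308 - 1*14/(-2)) + 28967 = (115 - 147*(-1/2) + 308 - 1*(-1/2)*14) + 28967 = (115 + 147/2 + 308 + 7) + 28967 = 1007/2 + 28967 = 58941/2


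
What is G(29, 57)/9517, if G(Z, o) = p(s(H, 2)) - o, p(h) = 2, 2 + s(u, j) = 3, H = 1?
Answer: -55/9517 ≈ -0.0057791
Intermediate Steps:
s(u, j) = 1 (s(u, j) = -2 + 3 = 1)
G(Z, o) = 2 - o
G(29, 57)/9517 = (2 - 1*57)/9517 = (2 - 57)*(1/9517) = -55*1/9517 = -55/9517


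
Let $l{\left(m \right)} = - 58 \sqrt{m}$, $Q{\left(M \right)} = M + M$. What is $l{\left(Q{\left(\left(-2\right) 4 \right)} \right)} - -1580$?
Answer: $1580 - 232 i \approx 1580.0 - 232.0 i$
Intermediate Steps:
$Q{\left(M \right)} = 2 M$
$l{\left(Q{\left(\left(-2\right) 4 \right)} \right)} - -1580 = - 58 \sqrt{2 \left(\left(-2\right) 4\right)} - -1580 = - 58 \sqrt{2 \left(-8\right)} + 1580 = - 58 \sqrt{-16} + 1580 = - 58 \cdot 4 i + 1580 = - 232 i + 1580 = 1580 - 232 i$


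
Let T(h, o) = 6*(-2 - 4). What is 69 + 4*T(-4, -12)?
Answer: -75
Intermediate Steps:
T(h, o) = -36 (T(h, o) = 6*(-6) = -36)
69 + 4*T(-4, -12) = 69 + 4*(-36) = 69 - 144 = -75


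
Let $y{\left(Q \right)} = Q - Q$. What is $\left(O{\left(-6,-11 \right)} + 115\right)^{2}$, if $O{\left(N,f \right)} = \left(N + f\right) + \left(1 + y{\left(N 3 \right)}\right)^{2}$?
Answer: $9801$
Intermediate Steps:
$y{\left(Q \right)} = 0$
$O{\left(N,f \right)} = 1 + N + f$ ($O{\left(N,f \right)} = \left(N + f\right) + \left(1 + 0\right)^{2} = \left(N + f\right) + 1^{2} = \left(N + f\right) + 1 = 1 + N + f$)
$\left(O{\left(-6,-11 \right)} + 115\right)^{2} = \left(\left(1 - 6 - 11\right) + 115\right)^{2} = \left(-16 + 115\right)^{2} = 99^{2} = 9801$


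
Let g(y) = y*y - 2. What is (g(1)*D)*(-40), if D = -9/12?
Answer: -30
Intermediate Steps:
D = -3/4 (D = -9*1/12 = -3/4 ≈ -0.75000)
g(y) = -2 + y**2 (g(y) = y**2 - 2 = -2 + y**2)
(g(1)*D)*(-40) = ((-2 + 1**2)*(-3/4))*(-40) = ((-2 + 1)*(-3/4))*(-40) = -1*(-3/4)*(-40) = (3/4)*(-40) = -30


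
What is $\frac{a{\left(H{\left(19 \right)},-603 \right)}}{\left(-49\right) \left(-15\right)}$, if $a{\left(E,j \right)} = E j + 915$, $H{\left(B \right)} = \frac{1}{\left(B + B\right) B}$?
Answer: $\frac{220009}{176890} \approx 1.2438$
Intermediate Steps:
$H{\left(B \right)} = \frac{1}{2 B^{2}}$ ($H{\left(B \right)} = \frac{1}{2 B B} = \frac{\frac{1}{2} \frac{1}{B}}{B} = \frac{1}{2 B^{2}}$)
$a{\left(E,j \right)} = 915 + E j$
$\frac{a{\left(H{\left(19 \right)},-603 \right)}}{\left(-49\right) \left(-15\right)} = \frac{915 + \frac{1}{2 \cdot 361} \left(-603\right)}{\left(-49\right) \left(-15\right)} = \frac{915 + \frac{1}{2} \cdot \frac{1}{361} \left(-603\right)}{735} = \left(915 + \frac{1}{722} \left(-603\right)\right) \frac{1}{735} = \left(915 - \frac{603}{722}\right) \frac{1}{735} = \frac{660027}{722} \cdot \frac{1}{735} = \frac{220009}{176890}$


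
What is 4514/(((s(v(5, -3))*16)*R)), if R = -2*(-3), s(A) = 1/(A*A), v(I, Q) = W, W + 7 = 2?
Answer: 56425/48 ≈ 1175.5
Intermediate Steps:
W = -5 (W = -7 + 2 = -5)
v(I, Q) = -5
s(A) = A⁻² (s(A) = 1/(A²) = A⁻²)
R = 6
4514/(((s(v(5, -3))*16)*R)) = 4514/(((16/(-5)²)*6)) = 4514/((((1/25)*16)*6)) = 4514/(((16/25)*6)) = 4514/(96/25) = 4514*(25/96) = 56425/48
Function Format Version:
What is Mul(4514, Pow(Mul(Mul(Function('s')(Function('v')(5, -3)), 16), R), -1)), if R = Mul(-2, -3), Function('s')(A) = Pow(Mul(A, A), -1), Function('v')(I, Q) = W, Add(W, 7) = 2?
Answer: Rational(56425, 48) ≈ 1175.5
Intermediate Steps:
W = -5 (W = Add(-7, 2) = -5)
Function('v')(I, Q) = -5
Function('s')(A) = Pow(A, -2) (Function('s')(A) = Pow(Pow(A, 2), -1) = Pow(A, -2))
R = 6
Mul(4514, Pow(Mul(Mul(Function('s')(Function('v')(5, -3)), 16), R), -1)) = Mul(4514, Pow(Mul(Mul(Pow(-5, -2), 16), 6), -1)) = Mul(4514, Pow(Mul(Mul(Rational(1, 25), 16), 6), -1)) = Mul(4514, Pow(Mul(Rational(16, 25), 6), -1)) = Mul(4514, Pow(Rational(96, 25), -1)) = Mul(4514, Rational(25, 96)) = Rational(56425, 48)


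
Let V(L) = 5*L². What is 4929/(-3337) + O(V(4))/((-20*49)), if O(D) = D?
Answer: -254869/163513 ≈ -1.5587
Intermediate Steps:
4929/(-3337) + O(V(4))/((-20*49)) = 4929/(-3337) + (5*4²)/((-20*49)) = 4929*(-1/3337) + (5*16)/(-980) = -4929/3337 + 80*(-1/980) = -4929/3337 - 4/49 = -254869/163513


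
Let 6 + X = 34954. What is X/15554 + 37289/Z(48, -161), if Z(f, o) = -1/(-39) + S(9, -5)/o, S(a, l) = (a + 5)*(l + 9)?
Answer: -260121858055/2247553 ≈ -1.1574e+5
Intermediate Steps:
X = 34948 (X = -6 + 34954 = 34948)
S(a, l) = (5 + a)*(9 + l)
Z(f, o) = 1/39 + 56/o (Z(f, o) = -1/(-39) + (45 + 5*(-5) + 9*9 + 9*(-5))/o = -1*(-1/39) + (45 - 25 + 81 - 45)/o = 1/39 + 56/o)
X/15554 + 37289/Z(48, -161) = 34948/15554 + 37289/(((1/39)*(2184 - 161)/(-161))) = 34948*(1/15554) + 37289/(((1/39)*(-1/161)*2023)) = 17474/7777 + 37289/(-289/897) = 17474/7777 + 37289*(-897/289) = 17474/7777 - 33448233/289 = -260121858055/2247553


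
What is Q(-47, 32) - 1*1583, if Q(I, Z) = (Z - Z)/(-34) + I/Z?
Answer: -50703/32 ≈ -1584.5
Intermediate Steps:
Q(I, Z) = I/Z (Q(I, Z) = 0*(-1/34) + I/Z = 0 + I/Z = I/Z)
Q(-47, 32) - 1*1583 = -47/32 - 1*1583 = -47*1/32 - 1583 = -47/32 - 1583 = -50703/32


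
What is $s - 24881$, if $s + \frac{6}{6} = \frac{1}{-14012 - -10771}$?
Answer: $- \frac{80642563}{3241} \approx -24882.0$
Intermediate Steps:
$s = - \frac{3242}{3241}$ ($s = -1 + \frac{1}{-14012 - -10771} = -1 + \frac{1}{-14012 + 10771} = -1 + \frac{1}{-3241} = -1 - \frac{1}{3241} = - \frac{3242}{3241} \approx -1.0003$)
$s - 24881 = - \frac{3242}{3241} - 24881 = - \frac{80642563}{3241}$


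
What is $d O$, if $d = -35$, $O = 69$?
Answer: $-2415$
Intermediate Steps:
$d O = \left(-35\right) 69 = -2415$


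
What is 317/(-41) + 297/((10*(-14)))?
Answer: -56557/5740 ≈ -9.8531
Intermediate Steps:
317/(-41) + 297/((10*(-14))) = 317*(-1/41) + 297/(-140) = -317/41 + 297*(-1/140) = -317/41 - 297/140 = -56557/5740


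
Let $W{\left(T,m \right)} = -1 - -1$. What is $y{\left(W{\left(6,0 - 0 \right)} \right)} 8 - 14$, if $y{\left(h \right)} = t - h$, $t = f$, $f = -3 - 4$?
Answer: $-70$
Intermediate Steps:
$W{\left(T,m \right)} = 0$ ($W{\left(T,m \right)} = -1 + 1 = 0$)
$f = -7$
$t = -7$
$y{\left(h \right)} = -7 - h$
$y{\left(W{\left(6,0 - 0 \right)} \right)} 8 - 14 = \left(-7 - 0\right) 8 - 14 = \left(-7 + 0\right) 8 - 14 = \left(-7\right) 8 - 14 = -56 - 14 = -70$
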